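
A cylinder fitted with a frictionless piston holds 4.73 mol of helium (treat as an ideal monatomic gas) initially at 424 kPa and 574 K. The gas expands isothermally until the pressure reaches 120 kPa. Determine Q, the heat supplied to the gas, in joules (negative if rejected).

28500 J

V₁ = nRT₁/P₁ = 4.73×8.314×574/424 = 53.2 L.
Isothermal: T stays 574 K; PV = const ⇒ V₂ = 188 L, P₂ = 120 kPa.
ΔU = 0 (ideal gas, T constant).
W = nRT ln(V₂/V₁) = 4.73×8.314×574×ln(3.53) = 28500 J.
Q = ΔU + W = 28500 J.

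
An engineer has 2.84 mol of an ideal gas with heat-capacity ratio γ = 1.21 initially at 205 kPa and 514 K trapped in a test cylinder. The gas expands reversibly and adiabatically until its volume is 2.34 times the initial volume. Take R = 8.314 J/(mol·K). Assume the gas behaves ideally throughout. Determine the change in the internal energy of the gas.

V₁ = nRT₁/P₁ = 2.84×8.314×514/205 = 59.2 L.
Adiabatic: TV^(γ−1) = const ⇒ T₂ = 514×(0.427)^0.210 = 430 K; PV^γ = const ⇒ P₂ = 73.3 kPa.
For an ideal gas ΔU = nCvΔT with Cv = R/(γ−1) = 39.6 J/(mol·K).
ΔU = 2.84×39.6×(430−514) = -9450 J.

-9450 J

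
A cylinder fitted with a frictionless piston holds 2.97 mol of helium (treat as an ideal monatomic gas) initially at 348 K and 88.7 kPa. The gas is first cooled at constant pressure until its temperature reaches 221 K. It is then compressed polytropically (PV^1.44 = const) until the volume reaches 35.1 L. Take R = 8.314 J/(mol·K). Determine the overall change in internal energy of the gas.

V₁ = nRT₁/P₁ = 2.97×8.314×348/88.7 = 96.9 L.
Step 1 — Isobaric: P stays 88.7 kPa; V/T = const ⇒ T₂ = 221 K, V₂ = 61.5 L.
W = PΔV = 88.7×(61.5−96.9) kPa·L = -3140 J.
ΔU = nCvΔT = 2.97×12.5×(221−348) = -4700 J.
Q = ΔU + W = nCpΔT = -7840 J.
State after step 1: P = 88.7 kPa, V = 61.5 L, T = 221 K.
Step 2 — Polytropic n=1.44: T₂ = T₁(V₁/V₂)^(n−1) = 221×(1.75)^0.44 = 283 K; P₂ = P₁(V₁/V₂)^n = 199 kPa.
W = (P₁V₁−P₂V₂)/(n−1) = (88.7×61.5−199×35.1)/0.44 = -3470 J.
ΔU = nCvΔT = 2.97×12.5×(283−221) = 2290 J.
Q = ΔU + W = -1180 J.
Net over both steps: W = -6610 J, Q = -9020 J, ΔU = -2410 J.

-2410 J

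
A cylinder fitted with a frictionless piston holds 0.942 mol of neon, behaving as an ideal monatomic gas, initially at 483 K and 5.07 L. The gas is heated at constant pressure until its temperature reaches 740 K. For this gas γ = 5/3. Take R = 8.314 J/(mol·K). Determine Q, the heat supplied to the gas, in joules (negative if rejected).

5030 J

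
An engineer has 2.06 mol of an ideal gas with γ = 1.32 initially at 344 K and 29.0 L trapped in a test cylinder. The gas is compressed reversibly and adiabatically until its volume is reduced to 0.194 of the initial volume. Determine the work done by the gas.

P₁ = nRT₁/V₁ = 2.06×8.314×344/29.0 = 203 kPa.
Adiabatic: TV^(γ−1) = const ⇒ T₂ = 344×(5.15)^0.320 = 581 K; PV^γ = const ⇒ P₂ = 1770 kPa.
ΔU = nCvΔT = 2.06×26.0×(581−344) = 12700 J.
Q = 0 for an adiabatic process, so W = −ΔU = -12700 J.

-12700 J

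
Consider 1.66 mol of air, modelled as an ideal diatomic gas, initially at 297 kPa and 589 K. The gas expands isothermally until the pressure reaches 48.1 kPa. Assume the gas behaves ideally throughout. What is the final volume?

V₁ = nRT₁/P₁ = 1.66×8.314×589/297 = 27.4 L.
Isothermal: T stays 589 K; PV = const ⇒ V₂ = 169 L, P₂ = 48.1 kPa.

169 L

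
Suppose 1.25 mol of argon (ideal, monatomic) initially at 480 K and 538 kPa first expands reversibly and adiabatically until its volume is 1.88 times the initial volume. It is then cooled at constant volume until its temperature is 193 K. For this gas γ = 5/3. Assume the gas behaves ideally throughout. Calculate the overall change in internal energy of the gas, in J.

V₁ = nRT₁/P₁ = 1.25×8.314×480/538 = 9.27 L.
Step 1 — Adiabatic: TV^(γ−1) = const ⇒ T₂ = 480×(0.532)^0.667 = 315 K; PV^γ = const ⇒ P₂ = 188 kPa.
ΔU = nCvΔT = 1.25×12.5×(315−480) = -2570 J.
Q = 0 for an adiabatic process, so W = −ΔU = 2570 J.
State after step 1: P = 188 kPa, V = 17.4 L, T = 315 K.
Step 2 — Isochoric: V stays 17.4 L; P/T = const ⇒ T₂ = 193 K, P₂ = 115 kPa.
W = 0 (no volume change).
ΔU = nCvΔT = 1.25×12.5×(193−315) = -1900 J.
Q = ΔU = -1900 J.
Net over both steps: W = 2570 J, Q = -1900 J, ΔU = -4470 J.

-4470 J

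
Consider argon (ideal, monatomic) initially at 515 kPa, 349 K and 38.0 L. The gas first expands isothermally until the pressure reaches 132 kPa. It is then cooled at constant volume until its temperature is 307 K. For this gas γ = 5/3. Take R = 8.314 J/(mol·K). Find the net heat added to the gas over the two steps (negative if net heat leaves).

n = P₁V₁/(RT₁) = 515×38.0/(8.314×349) = 6.74 mol.
Step 1 — Isothermal: T stays 349 K; PV = const ⇒ V₂ = 148 L, P₂ = 132 kPa.
ΔU = 0 (ideal gas, T constant).
W = nRT ln(V₂/V₁) = 6.74×8.314×349×ln(3.90) = 26600 J.
Q = ΔU + W = 26600 J.
State after step 1: P = 132 kPa, V = 148 L, T = 349 K.
Step 2 — Isochoric: V stays 148 L; P/T = const ⇒ T₂ = 307 K, P₂ = 116 kPa.
W = 0 (no volume change).
ΔU = nCvΔT = 6.74×12.5×(307−349) = -3530 J.
Q = ΔU = -3530 J.
Net over both steps: W = 26600 J, Q = 23100 J, ΔU = -3530 J.

23100 J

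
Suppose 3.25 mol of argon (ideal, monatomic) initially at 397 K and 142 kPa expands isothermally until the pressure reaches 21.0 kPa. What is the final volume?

511 L

V₁ = nRT₁/P₁ = 3.25×8.314×397/142 = 75.5 L.
Isothermal: T stays 397 K; PV = const ⇒ V₂ = 511 L, P₂ = 21.0 kPa.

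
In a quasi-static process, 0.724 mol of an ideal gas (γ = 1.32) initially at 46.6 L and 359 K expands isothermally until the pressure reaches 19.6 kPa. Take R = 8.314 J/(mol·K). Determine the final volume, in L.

110 L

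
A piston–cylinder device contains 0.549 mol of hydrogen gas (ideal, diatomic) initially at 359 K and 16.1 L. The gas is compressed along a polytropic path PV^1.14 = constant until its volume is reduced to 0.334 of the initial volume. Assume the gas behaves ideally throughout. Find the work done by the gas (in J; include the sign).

P₁ = nRT₁/V₁ = 0.549×8.314×359/16.1 = 102 kPa.
Polytropic n=1.14: T₂ = T₁(V₁/V₂)^(n−1) = 359×(2.99)^0.14 = 419 K; P₂ = P₁(V₁/V₂)^n = 355 kPa.
W = (P₁V₁−P₂V₂)/(n−1) = (102×16.1−355×5.38)/0.14 = -1940 J.

-1940 J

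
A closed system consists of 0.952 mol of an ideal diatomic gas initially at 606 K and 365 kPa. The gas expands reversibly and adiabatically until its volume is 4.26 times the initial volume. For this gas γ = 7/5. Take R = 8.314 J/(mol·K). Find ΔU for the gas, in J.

V₁ = nRT₁/P₁ = 0.952×8.314×606/365 = 13.1 L.
Adiabatic: TV^(γ−1) = const ⇒ T₂ = 606×(0.235)^0.400 = 339 K; PV^γ = const ⇒ P₂ = 48.0 kPa.
For an ideal gas ΔU = nCvΔT with Cv = (5/2)R = 20.8 J/(mol·K).
ΔU = 0.952×20.8×(339−606) = -5280 J.

-5280 J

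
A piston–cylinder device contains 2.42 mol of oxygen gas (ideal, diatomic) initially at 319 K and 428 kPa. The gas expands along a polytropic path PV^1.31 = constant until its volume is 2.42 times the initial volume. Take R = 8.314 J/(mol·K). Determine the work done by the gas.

4960 J

V₁ = nRT₁/P₁ = 2.42×8.314×319/428 = 15.0 L.
Polytropic n=1.31: T₂ = T₁(V₁/V₂)^(n−1) = 319×(0.413)^0.31 = 243 K; P₂ = P₁(V₁/V₂)^n = 134 kPa.
W = (P₁V₁−P₂V₂)/(n−1) = (428×15.0−134×36.3)/0.31 = 4960 J.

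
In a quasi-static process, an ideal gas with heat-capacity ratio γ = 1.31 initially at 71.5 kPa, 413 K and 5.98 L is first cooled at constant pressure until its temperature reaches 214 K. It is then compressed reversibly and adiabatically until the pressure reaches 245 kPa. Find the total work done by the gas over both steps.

n = P₁V₁/(RT₁) = 71.5×5.98/(8.314×413) = 0.125 mol.
Step 1 — Isobaric: P stays 71.5 kPa; V/T = const ⇒ T₂ = 214 K, V₂ = 3.10 L.
W = PΔV = 71.5×(3.10−5.98) kPa·L = -206 J.
ΔU = nCvΔT = 0.125×26.8×(214−413) = -665 J.
Q = ΔU + W = nCpΔT = -871 J.
State after step 1: P = 71.5 kPa, V = 3.10 L, T = 214 K.
Step 2 — Adiabatic: T₂/T₁ = (P₂/P₁)^((γ−1)/γ) ⇒ T₂ = 214×(3.43)^0.237 = 286 K; V₂ = 1.21 L.
ΔU = nCvΔT = 0.125×26.8×(286−214) = 242 J.
Q = 0 for an adiabatic process, so W = −ΔU = -242 J.
Net over both steps: W = -448 J, Q = -871 J, ΔU = -423 J.

-448 J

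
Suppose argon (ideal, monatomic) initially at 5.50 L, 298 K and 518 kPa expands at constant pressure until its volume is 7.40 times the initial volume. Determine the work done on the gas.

n = P₁V₁/(RT₁) = 518×5.50/(8.314×298) = 1.15 mol.
Isobaric: P stays 518 kPa; V/T = const ⇒ T₂ = 2210 K, V₂ = 40.7 L.
W = PΔV = 518×(40.7−5.50) kPa·L = 18200 J.
Work done on the gas = −W_by = -18200 J.

-18200 J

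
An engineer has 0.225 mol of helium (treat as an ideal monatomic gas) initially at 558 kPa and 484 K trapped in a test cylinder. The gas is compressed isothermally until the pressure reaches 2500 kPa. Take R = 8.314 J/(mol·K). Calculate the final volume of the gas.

V₁ = nRT₁/P₁ = 0.225×8.314×484/558 = 1.62 L.
Isothermal: T stays 484 K; PV = const ⇒ V₂ = 0.362 L, P₂ = 2500 kPa.

0.362 L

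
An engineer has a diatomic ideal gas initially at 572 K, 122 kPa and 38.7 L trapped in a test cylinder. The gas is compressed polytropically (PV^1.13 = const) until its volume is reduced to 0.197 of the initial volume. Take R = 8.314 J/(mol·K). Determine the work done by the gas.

-8540 J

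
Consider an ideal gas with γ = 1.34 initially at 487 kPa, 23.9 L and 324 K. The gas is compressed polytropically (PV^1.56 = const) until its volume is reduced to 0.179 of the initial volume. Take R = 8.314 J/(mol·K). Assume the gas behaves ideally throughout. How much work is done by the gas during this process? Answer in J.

-33700 J

n = P₁V₁/(RT₁) = 487×23.9/(8.314×324) = 4.32 mol.
Polytropic n=1.56: T₂ = T₁(V₁/V₂)^(n−1) = 324×(5.59)^0.56 = 849 K; P₂ = P₁(V₁/V₂)^n = 7130 kPa.
W = (P₁V₁−P₂V₂)/(n−1) = (487×23.9−7130×4.28)/0.56 = -33700 J.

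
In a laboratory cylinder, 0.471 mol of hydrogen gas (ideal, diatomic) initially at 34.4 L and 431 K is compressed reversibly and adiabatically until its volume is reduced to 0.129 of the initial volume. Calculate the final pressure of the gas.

863 kPa

P₁ = nRT₁/V₁ = 0.471×8.314×431/34.4 = 49.1 kPa.
Adiabatic: TV^(γ−1) = const ⇒ T₂ = 431×(7.75)^0.400 = 978 K; PV^γ = const ⇒ P₂ = 863 kPa.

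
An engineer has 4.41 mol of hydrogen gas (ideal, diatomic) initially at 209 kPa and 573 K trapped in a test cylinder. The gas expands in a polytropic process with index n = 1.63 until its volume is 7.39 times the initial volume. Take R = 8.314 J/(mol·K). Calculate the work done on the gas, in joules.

-23900 J

V₁ = nRT₁/P₁ = 4.41×8.314×573/209 = 101 L.
Polytropic n=1.63: T₂ = T₁(V₁/V₂)^(n−1) = 573×(0.135)^0.63 = 163 K; P₂ = P₁(V₁/V₂)^n = 8.02 kPa.
W = (P₁V₁−P₂V₂)/(n−1) = (209×101−8.02×743)/0.63 = 23900 J.
Work done on the gas = −W_by = -23900 J.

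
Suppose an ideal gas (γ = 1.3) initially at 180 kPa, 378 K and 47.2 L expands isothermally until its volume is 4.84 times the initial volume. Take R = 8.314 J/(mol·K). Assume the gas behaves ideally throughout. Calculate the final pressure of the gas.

37.2 kPa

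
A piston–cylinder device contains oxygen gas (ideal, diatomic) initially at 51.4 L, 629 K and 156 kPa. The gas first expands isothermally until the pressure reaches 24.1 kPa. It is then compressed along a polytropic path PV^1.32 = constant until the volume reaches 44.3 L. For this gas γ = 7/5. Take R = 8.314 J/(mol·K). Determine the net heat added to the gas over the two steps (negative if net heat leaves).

10400 J

n = P₁V₁/(RT₁) = 156×51.4/(8.314×629) = 1.53 mol.
Step 1 — Isothermal: T stays 629 K; PV = const ⇒ V₂ = 333 L, P₂ = 24.1 kPa.
ΔU = 0 (ideal gas, T constant).
W = nRT ln(V₂/V₁) = 1.53×8.314×629×ln(6.47) = 15000 J.
Q = ΔU + W = 15000 J.
State after step 1: P = 24.1 kPa, V = 333 L, T = 629 K.
Step 2 — Polytropic n=1.32: T₂ = T₁(V₁/V₂)^(n−1) = 629×(7.51)^0.32 = 1200 K; P₂ = P₁(V₁/V₂)^n = 345 kPa.
W = (P₁V₁−P₂V₂)/(n−1) = (24.1×333−345×44.3)/0.32 = -22700 J.
ΔU = nCvΔT = 1.53×20.8×(1200−629) = 18200 J.
Q = ΔU + W = -4540 J.
Net over both steps: W = -7740 J, Q = 10400 J, ΔU = 18200 J.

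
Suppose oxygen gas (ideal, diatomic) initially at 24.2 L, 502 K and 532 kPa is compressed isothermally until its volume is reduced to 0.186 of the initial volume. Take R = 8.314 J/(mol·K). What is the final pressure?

2860 kPa

Isothermal: T stays 502 K; PV = const ⇒ V₂ = 4.50 L, P₂ = 2860 kPa.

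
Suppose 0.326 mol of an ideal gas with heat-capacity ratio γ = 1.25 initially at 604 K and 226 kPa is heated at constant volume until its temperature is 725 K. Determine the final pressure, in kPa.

271 kPa

V₁ = nRT₁/P₁ = 0.326×8.314×604/226 = 7.24 L.
Isochoric: V stays 7.24 L; P/T = const ⇒ T₂ = 725 K, P₂ = 271 kPa.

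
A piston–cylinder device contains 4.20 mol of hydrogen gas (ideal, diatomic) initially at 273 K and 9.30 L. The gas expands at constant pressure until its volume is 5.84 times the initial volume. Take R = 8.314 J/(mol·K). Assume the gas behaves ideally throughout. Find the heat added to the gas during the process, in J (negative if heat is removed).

161000 J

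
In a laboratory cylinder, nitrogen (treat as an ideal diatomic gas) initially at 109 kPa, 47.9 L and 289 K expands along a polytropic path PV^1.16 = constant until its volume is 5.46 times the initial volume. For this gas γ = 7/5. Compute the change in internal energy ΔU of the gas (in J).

-3100 J

n = P₁V₁/(RT₁) = 109×47.9/(8.314×289) = 2.17 mol.
Polytropic n=1.16: T₂ = T₁(V₁/V₂)^(n−1) = 289×(0.183)^0.16 = 220 K; P₂ = P₁(V₁/V₂)^n = 15.2 kPa.
For an ideal gas ΔU = nCvΔT with Cv = (5/2)R = 20.8 J/(mol·K).
ΔU = 2.17×20.8×(220−289) = -3100 J.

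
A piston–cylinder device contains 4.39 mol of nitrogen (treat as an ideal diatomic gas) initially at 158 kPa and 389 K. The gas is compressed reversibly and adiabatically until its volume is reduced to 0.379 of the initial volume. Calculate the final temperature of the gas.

573 K

V₁ = nRT₁/P₁ = 4.39×8.314×389/158 = 89.9 L.
Adiabatic: TV^(γ−1) = const ⇒ T₂ = 389×(2.64)^0.400 = 573 K; PV^γ = const ⇒ P₂ = 615 kPa.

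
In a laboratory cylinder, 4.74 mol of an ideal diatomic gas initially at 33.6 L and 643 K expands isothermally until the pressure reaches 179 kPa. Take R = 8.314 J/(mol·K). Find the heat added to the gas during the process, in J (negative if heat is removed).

36400 J

P₁ = nRT₁/V₁ = 4.74×8.314×643/33.6 = 754 kPa.
Isothermal: T stays 643 K; PV = const ⇒ V₂ = 142 L, P₂ = 179 kPa.
ΔU = 0 (ideal gas, T constant).
W = nRT ln(V₂/V₁) = 4.74×8.314×643×ln(4.21) = 36400 J.
Q = ΔU + W = 36400 J.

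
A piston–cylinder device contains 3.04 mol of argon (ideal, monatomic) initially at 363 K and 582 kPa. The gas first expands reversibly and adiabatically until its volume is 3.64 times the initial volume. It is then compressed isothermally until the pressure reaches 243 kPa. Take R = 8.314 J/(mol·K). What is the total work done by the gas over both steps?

V₁ = nRT₁/P₁ = 3.04×8.314×363/582 = 15.8 L.
Step 1 — Adiabatic: TV^(γ−1) = const ⇒ T₂ = 363×(0.275)^0.667 = 153 K; PV^γ = const ⇒ P₂ = 67.6 kPa.
ΔU = nCvΔT = 3.04×12.5×(153−363) = -7950 J.
Q = 0 for an adiabatic process, so W = −ΔU = 7950 J.
State after step 1: P = 67.6 kPa, V = 57.4 L, T = 153 K.
Step 2 — Isothermal: T stays 153 K; PV = const ⇒ V₂ = 16.0 L, P₂ = 243 kPa.
ΔU = 0 (ideal gas, T constant).
W = nRT ln(V₂/V₁) = 3.04×8.314×153×ln(0.278) = -4960 J.
Q = ΔU + W = -4960 J.
Net over both steps: W = 2980 J, Q = -4960 J, ΔU = -7950 J.

2980 J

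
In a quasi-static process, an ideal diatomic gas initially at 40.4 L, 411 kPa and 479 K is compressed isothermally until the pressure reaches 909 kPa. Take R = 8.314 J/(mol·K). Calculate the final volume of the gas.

18.3 L

Isothermal: T stays 479 K; PV = const ⇒ V₂ = 18.3 L, P₂ = 909 kPa.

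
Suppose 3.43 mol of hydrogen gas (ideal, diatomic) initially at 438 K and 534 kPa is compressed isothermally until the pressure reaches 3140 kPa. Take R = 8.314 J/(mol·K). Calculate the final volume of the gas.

3.98 L

V₁ = nRT₁/P₁ = 3.43×8.314×438/534 = 23.4 L.
Isothermal: T stays 438 K; PV = const ⇒ V₂ = 3.98 L, P₂ = 3140 kPa.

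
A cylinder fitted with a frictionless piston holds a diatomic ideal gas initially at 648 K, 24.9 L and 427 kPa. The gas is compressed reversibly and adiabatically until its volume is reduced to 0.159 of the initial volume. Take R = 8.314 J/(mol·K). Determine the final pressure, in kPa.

Adiabatic: TV^(γ−1) = const ⇒ T₂ = 648×(6.29)^0.400 = 1350 K; PV^γ = const ⇒ P₂ = 5600 kPa.

5600 kPa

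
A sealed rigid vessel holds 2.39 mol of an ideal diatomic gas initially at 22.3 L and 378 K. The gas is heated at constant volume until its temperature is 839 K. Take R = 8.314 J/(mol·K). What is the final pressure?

P₁ = nRT₁/V₁ = 2.39×8.314×378/22.3 = 337 kPa.
Isochoric: V stays 22.3 L; P/T = const ⇒ T₂ = 839 K, P₂ = 748 kPa.

748 kPa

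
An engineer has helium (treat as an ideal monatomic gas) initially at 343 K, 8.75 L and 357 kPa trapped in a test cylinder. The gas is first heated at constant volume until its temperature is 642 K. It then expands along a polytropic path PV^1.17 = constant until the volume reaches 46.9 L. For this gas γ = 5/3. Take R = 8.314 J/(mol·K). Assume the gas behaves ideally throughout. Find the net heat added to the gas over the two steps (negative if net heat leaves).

10400 J

n = P₁V₁/(RT₁) = 357×8.75/(8.314×343) = 1.10 mol.
Step 1 — Isochoric: V stays 8.75 L; P/T = const ⇒ T₂ = 642 K, P₂ = 668 kPa.
W = 0 (no volume change).
ΔU = nCvΔT = 1.10×12.5×(642−343) = 4080 J.
Q = ΔU = 4080 J.
State after step 1: P = 668 kPa, V = 8.75 L, T = 642 K.
Step 2 — Polytropic n=1.17: T₂ = T₁(V₁/V₂)^(n−1) = 642×(0.187)^0.17 = 483 K; P₂ = P₁(V₁/V₂)^n = 93.7 kPa.
W = (P₁V₁−P₂V₂)/(n−1) = (668×8.75−93.7×46.9)/0.17 = 8540 J.
ΔU = nCvΔT = 1.10×12.5×(483−642) = -2180 J.
Q = ΔU + W = 6360 J.
Net over both steps: W = 8540 J, Q = 10400 J, ΔU = 1910 J.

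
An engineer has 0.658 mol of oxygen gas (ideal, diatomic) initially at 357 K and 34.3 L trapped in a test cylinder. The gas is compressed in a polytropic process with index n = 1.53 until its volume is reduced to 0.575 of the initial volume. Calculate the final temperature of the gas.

479 K

P₁ = nRT₁/V₁ = 0.658×8.314×357/34.3 = 56.9 kPa.
Polytropic n=1.53: T₂ = T₁(V₁/V₂)^(n−1) = 357×(1.74)^0.53 = 479 K; P₂ = P₁(V₁/V₂)^n = 133 kPa.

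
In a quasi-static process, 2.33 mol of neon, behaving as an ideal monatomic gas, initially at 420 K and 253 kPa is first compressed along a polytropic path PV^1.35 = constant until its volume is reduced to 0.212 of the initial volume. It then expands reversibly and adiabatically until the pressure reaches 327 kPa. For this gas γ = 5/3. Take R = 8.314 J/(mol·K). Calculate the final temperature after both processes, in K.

347 K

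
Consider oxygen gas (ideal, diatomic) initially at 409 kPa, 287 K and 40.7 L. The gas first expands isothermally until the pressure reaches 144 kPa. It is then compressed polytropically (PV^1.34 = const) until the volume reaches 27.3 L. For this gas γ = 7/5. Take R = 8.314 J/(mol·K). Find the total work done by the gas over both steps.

n = P₁V₁/(RT₁) = 409×40.7/(8.314×287) = 6.98 mol.
Step 1 — Isothermal: T stays 287 K; PV = const ⇒ V₂ = 116 L, P₂ = 144 kPa.
ΔU = 0 (ideal gas, T constant).
W = nRT ln(V₂/V₁) = 6.98×8.314×287×ln(2.84) = 17400 J.
Q = ΔU + W = 17400 J.
State after step 1: P = 144 kPa, V = 116 L, T = 287 K.
Step 2 — Polytropic n=1.34: T₂ = T₁(V₁/V₂)^(n−1) = 287×(4.23)^0.34 = 469 K; P₂ = P₁(V₁/V₂)^n = 996 kPa.
W = (P₁V₁−P₂V₂)/(n−1) = (144×116−996×27.3)/0.34 = -31000 J.
ΔU = nCvΔT = 6.98×20.8×(469−287) = 26400 J.
Q = ΔU + W = -4650 J.
Net over both steps: W = -13600 J, Q = 12700 J, ΔU = 26400 J.

-13600 J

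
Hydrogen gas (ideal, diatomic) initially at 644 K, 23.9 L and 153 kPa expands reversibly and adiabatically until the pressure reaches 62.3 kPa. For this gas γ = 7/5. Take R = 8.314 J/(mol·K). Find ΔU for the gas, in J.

n = P₁V₁/(RT₁) = 153×23.9/(8.314×644) = 0.683 mol.
Adiabatic: T₂/T₁ = (P₂/P₁)^((γ−1)/γ) ⇒ T₂ = 644×(0.407)^0.286 = 498 K; V₂ = 45.4 L.
For an ideal gas ΔU = nCvΔT with Cv = (5/2)R = 20.8 J/(mol·K).
ΔU = 0.683×20.8×(498−644) = -2070 J.

-2070 J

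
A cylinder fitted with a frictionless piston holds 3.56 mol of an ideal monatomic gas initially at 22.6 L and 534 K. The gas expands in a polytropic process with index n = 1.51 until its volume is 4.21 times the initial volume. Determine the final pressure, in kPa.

79.8 kPa

P₁ = nRT₁/V₁ = 3.56×8.314×534/22.6 = 699 kPa.
Polytropic n=1.51: T₂ = T₁(V₁/V₂)^(n−1) = 534×(0.238)^0.51 = 257 K; P₂ = P₁(V₁/V₂)^n = 79.8 kPa.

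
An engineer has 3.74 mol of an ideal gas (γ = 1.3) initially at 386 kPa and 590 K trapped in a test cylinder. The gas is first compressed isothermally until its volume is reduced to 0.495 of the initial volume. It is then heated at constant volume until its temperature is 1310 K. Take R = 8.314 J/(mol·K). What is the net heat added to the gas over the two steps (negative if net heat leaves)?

61700 J

V₁ = nRT₁/P₁ = 3.74×8.314×590/386 = 47.5 L.
Step 1 — Isothermal: T stays 590 K; PV = const ⇒ V₂ = 23.5 L, P₂ = 780 kPa.
ΔU = 0 (ideal gas, T constant).
W = nRT ln(V₂/V₁) = 3.74×8.314×590×ln(0.495) = -12900 J.
Q = ΔU + W = -12900 J.
State after step 1: P = 780 kPa, V = 23.5 L, T = 590 K.
Step 2 — Isochoric: V stays 23.5 L; P/T = const ⇒ T₂ = 1310 K, P₂ = 1730 kPa.
W = 0 (no volume change).
ΔU = nCvΔT = 3.74×27.7×(1310−590) = 74600 J.
Q = ΔU = 74600 J.
Net over both steps: W = -12900 J, Q = 61700 J, ΔU = 74600 J.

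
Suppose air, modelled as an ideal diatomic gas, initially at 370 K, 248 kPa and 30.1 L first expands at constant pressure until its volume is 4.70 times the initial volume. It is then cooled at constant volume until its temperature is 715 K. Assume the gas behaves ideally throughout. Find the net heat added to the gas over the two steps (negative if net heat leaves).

45000 J

n = P₁V₁/(RT₁) = 248×30.1/(8.314×370) = 2.43 mol.
Step 1 — Isobaric: P stays 248 kPa; V/T = const ⇒ T₂ = 1740 K, V₂ = 141 L.
W = PΔV = 248×(141−30.1) kPa·L = 27600 J.
ΔU = nCvΔT = 2.43×20.8×(1740−370) = 69000 J.
Q = ΔU + W = nCpΔT = 96700 J.
State after step 1: P = 248 kPa, V = 141 L, T = 1740 K.
Step 2 — Isochoric: V stays 141 L; P/T = const ⇒ T₂ = 715 K, P₂ = 102 kPa.
W = 0 (no volume change).
ΔU = nCvΔT = 2.43×20.8×(715−1740) = -51600 J.
Q = ΔU = -51600 J.
Net over both steps: W = 27600 J, Q = 45000 J, ΔU = 17400 J.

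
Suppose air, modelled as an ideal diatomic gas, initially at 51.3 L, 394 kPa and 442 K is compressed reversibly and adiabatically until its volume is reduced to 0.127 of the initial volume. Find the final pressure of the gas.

7080 kPa

Adiabatic: TV^(γ−1) = const ⇒ T₂ = 442×(7.87)^0.400 = 1010 K; PV^γ = const ⇒ P₂ = 7080 kPa.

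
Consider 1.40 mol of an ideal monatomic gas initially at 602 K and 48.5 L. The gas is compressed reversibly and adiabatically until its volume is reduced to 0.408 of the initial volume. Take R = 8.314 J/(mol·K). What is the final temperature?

P₁ = nRT₁/V₁ = 1.40×8.314×602/48.5 = 144 kPa.
Adiabatic: TV^(γ−1) = const ⇒ T₂ = 602×(2.45)^0.667 = 1090 K; PV^γ = const ⇒ P₂ = 644 kPa.

1090 K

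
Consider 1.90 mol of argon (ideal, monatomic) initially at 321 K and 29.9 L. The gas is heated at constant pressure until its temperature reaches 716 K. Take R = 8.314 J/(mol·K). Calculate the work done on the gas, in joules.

-6240 J

P₁ = nRT₁/V₁ = 1.90×8.314×321/29.9 = 170 kPa.
Isobaric: P stays 170 kPa; V/T = const ⇒ T₂ = 716 K, V₂ = 66.7 L.
W = PΔV = 170×(66.7−29.9) kPa·L = 6240 J.
Work done on the gas = −W_by = -6240 J.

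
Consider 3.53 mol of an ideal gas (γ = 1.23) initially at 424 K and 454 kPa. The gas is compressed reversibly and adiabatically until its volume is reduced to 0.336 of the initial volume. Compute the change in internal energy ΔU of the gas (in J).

15400 J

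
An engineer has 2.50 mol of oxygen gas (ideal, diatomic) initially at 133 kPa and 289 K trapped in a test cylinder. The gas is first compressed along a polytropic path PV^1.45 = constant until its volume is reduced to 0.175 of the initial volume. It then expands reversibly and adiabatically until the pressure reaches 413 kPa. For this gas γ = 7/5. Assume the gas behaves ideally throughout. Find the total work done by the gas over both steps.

-5090 J

V₁ = nRT₁/P₁ = 2.50×8.314×289/133 = 45.2 L.
Step 1 — Polytropic n=1.45: T₂ = T₁(V₁/V₂)^(n−1) = 289×(5.71)^0.45 = 633 K; P₂ = P₁(V₁/V₂)^n = 1670 kPa.
W = (P₁V₁−P₂V₂)/(n−1) = (133×45.2−1670×7.90)/0.45 = -15900 J.
ΔU = nCvΔT = 2.50×20.8×(633−289) = 17900 J.
Q = ΔU + W = 1990 J.
State after step 1: P = 1670 kPa, V = 7.90 L, T = 633 K.
Step 2 — Adiabatic: T₂/T₁ = (P₂/P₁)^((γ−1)/γ) ⇒ T₂ = 633×(0.248)^0.286 = 425 K; V₂ = 21.4 L.
ΔU = nCvΔT = 2.50×20.8×(425−633) = -10800 J.
Q = 0 for an adiabatic process, so W = −ΔU = 10800 J.
Net over both steps: W = -5090 J, Q = 1990 J, ΔU = 7070 J.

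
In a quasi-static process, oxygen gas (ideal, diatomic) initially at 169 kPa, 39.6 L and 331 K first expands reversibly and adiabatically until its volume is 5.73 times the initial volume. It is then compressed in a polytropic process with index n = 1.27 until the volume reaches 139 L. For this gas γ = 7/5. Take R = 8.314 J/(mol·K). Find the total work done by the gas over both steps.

n = P₁V₁/(RT₁) = 169×39.6/(8.314×331) = 2.43 mol.
Step 1 — Adiabatic: TV^(γ−1) = const ⇒ T₂ = 331×(0.175)^0.400 = 165 K; PV^γ = const ⇒ P₂ = 14.7 kPa.
ΔU = nCvΔT = 2.43×20.8×(165−331) = -8410 J.
Q = 0 for an adiabatic process, so W = −ΔU = 8410 J.
State after step 1: P = 14.7 kPa, V = 227 L, T = 165 K.
Step 2 — Polytropic n=1.27: T₂ = T₁(V₁/V₂)^(n−1) = 165×(1.63)^0.27 = 188 K; P₂ = P₁(V₁/V₂)^n = 27.3 kPa.
W = (P₁V₁−P₂V₂)/(n−1) = (14.7×227−27.3×139)/0.27 = -1740 J.
ΔU = nCvΔT = 2.43×20.8×(188−165) = 1180 J.
Q = ΔU + W = -567 J.
Net over both steps: W = 6660 J, Q = -567 J, ΔU = -7230 J.

6660 J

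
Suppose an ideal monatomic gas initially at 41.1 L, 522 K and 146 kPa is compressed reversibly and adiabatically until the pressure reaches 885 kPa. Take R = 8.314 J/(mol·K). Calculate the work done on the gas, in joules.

9510 J

n = P₁V₁/(RT₁) = 146×41.1/(8.314×522) = 1.38 mol.
Adiabatic: T₂/T₁ = (P₂/P₁)^((γ−1)/γ) ⇒ T₂ = 522×(6.06)^0.400 = 1070 K; V₂ = 13.9 L.
ΔU = nCvΔT = 1.38×12.5×(1070−522) = 9510 J.
Q = 0 for an adiabatic process, so W = −ΔU = -9510 J.
Work done on the gas = −W_by = 9510 J.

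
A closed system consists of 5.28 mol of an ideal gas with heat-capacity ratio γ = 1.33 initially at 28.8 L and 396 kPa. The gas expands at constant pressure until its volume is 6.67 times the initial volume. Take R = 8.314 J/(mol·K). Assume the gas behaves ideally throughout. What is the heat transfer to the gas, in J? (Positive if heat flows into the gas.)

T₁ = P₁V₁/(nR) = 396×28.8/(5.28×8.314) = 260 K.
Isobaric: P stays 396 kPa; V/T = const ⇒ T₂ = 1730 K, V₂ = 192 L.
W = PΔV = 396×(192−28.8) kPa·L = 64700 J.
ΔU = nCvΔT = 5.28×25.2×(1730−260) = 196000 J.
Q = ΔU + W = nCpΔT = 261000 J.

261000 J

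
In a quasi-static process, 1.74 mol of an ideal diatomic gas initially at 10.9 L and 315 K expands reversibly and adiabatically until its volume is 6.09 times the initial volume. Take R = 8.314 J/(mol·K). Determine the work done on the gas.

-5860 J

P₁ = nRT₁/V₁ = 1.74×8.314×315/10.9 = 418 kPa.
Adiabatic: TV^(γ−1) = const ⇒ T₂ = 315×(0.164)^0.400 = 153 K; PV^γ = const ⇒ P₂ = 33.3 kPa.
ΔU = nCvΔT = 1.74×20.8×(153−315) = -5860 J.
Q = 0 for an adiabatic process, so W = −ΔU = 5860 J.
Work done on the gas = −W_by = -5860 J.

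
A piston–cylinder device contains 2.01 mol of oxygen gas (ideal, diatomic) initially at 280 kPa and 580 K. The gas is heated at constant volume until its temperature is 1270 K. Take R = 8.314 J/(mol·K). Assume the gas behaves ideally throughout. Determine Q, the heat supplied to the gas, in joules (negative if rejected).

V₁ = nRT₁/P₁ = 2.01×8.314×580/280 = 34.6 L.
Isochoric: V stays 34.6 L; P/T = const ⇒ T₂ = 1270 K, P₂ = 613 kPa.
W = 0 (no volume change).
ΔU = nCvΔT = 2.01×20.8×(1270−580) = 28800 J.
Q = ΔU = 28800 J.

28800 J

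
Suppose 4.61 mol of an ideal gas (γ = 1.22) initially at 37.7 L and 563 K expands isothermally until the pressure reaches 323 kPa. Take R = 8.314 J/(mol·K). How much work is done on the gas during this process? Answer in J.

-12300 J

P₁ = nRT₁/V₁ = 4.61×8.314×563/37.7 = 572 kPa.
Isothermal: T stays 563 K; PV = const ⇒ V₂ = 66.8 L, P₂ = 323 kPa.
W = nRT ln(V₂/V₁) = 4.61×8.314×563×ln(1.77) = 12300 J.
Work done on the gas = −W_by = -12300 J.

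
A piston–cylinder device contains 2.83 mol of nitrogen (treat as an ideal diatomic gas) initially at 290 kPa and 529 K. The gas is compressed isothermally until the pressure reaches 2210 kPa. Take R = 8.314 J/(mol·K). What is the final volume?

V₁ = nRT₁/P₁ = 2.83×8.314×529/290 = 42.9 L.
Isothermal: T stays 529 K; PV = const ⇒ V₂ = 5.63 L, P₂ = 2210 kPa.

5.63 L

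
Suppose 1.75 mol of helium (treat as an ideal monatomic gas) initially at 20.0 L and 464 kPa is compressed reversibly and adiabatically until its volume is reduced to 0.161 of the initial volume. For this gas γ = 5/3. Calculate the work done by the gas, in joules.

-33100 J

T₁ = P₁V₁/(nR) = 464×20.0/(1.75×8.314) = 638 K.
Adiabatic: TV^(γ−1) = const ⇒ T₂ = 638×(6.21)^0.667 = 2160 K; PV^γ = const ⇒ P₂ = 9740 kPa.
ΔU = nCvΔT = 1.75×12.5×(2160−638) = 33100 J.
Q = 0 for an adiabatic process, so W = −ΔU = -33100 J.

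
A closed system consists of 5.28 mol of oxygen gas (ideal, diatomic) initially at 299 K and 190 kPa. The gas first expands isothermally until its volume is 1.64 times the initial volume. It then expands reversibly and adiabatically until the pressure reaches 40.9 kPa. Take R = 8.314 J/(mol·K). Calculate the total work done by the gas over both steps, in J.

V₁ = nRT₁/P₁ = 5.28×8.314×299/190 = 69.1 L.
Step 1 — Isothermal: T stays 299 K; PV = const ⇒ V₂ = 113 L, P₂ = 116 kPa.
ΔU = 0 (ideal gas, T constant).
W = nRT ln(V₂/V₁) = 5.28×8.314×299×ln(1.64) = 6490 J.
Q = ΔU + W = 6490 J.
State after step 1: P = 116 kPa, V = 113 L, T = 299 K.
Step 2 — Adiabatic: T₂/T₁ = (P₂/P₁)^((γ−1)/γ) ⇒ T₂ = 299×(0.353)^0.286 = 222 K; V₂ = 238 L.
ΔU = nCvΔT = 5.28×20.8×(222−299) = -8440 J.
Q = 0 for an adiabatic process, so W = −ΔU = 8440 J.
Net over both steps: W = 14900 J, Q = 6490 J, ΔU = -8440 J.

14900 J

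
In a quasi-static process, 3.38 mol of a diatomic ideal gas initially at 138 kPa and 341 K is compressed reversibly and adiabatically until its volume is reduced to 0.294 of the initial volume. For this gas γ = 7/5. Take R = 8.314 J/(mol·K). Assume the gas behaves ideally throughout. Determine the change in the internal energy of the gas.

15100 J

V₁ = nRT₁/P₁ = 3.38×8.314×341/138 = 69.4 L.
Adiabatic: TV^(γ−1) = const ⇒ T₂ = 341×(3.40)^0.400 = 556 K; PV^γ = const ⇒ P₂ = 766 kPa.
For an ideal gas ΔU = nCvΔT with Cv = (5/2)R = 20.8 J/(mol·K).
ΔU = 3.38×20.8×(556−341) = 15100 J.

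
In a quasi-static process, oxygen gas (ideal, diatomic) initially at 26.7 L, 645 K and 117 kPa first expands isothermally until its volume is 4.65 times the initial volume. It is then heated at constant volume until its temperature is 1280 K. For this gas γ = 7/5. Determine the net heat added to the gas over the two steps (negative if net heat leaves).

n = P₁V₁/(RT₁) = 117×26.7/(8.314×645) = 0.583 mol.
Step 1 — Isothermal: T stays 645 K; PV = const ⇒ V₂ = 124 L, P₂ = 25.2 kPa.
ΔU = 0 (ideal gas, T constant).
W = nRT ln(V₂/V₁) = 0.583×8.314×645×ln(4.65) = 4800 J.
Q = ΔU + W = 4800 J.
State after step 1: P = 25.2 kPa, V = 124 L, T = 645 K.
Step 2 — Isochoric: V stays 124 L; P/T = const ⇒ T₂ = 1280 K, P₂ = 49.9 kPa.
W = 0 (no volume change).
ΔU = nCvΔT = 0.583×20.8×(1280−645) = 7690 J.
Q = ΔU = 7690 J.
Net over both steps: W = 4800 J, Q = 12500 J, ΔU = 7690 J.

12500 J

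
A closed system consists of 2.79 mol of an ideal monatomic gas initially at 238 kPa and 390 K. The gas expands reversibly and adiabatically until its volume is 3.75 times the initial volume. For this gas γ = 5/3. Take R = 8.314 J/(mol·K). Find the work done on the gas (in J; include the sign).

V₁ = nRT₁/P₁ = 2.79×8.314×390/238 = 38.0 L.
Adiabatic: TV^(γ−1) = const ⇒ T₂ = 390×(0.267)^0.667 = 162 K; PV^γ = const ⇒ P₂ = 26.3 kPa.
ΔU = nCvΔT = 2.79×12.5×(162−390) = -7950 J.
Q = 0 for an adiabatic process, so W = −ΔU = 7950 J.
Work done on the gas = −W_by = -7950 J.

-7950 J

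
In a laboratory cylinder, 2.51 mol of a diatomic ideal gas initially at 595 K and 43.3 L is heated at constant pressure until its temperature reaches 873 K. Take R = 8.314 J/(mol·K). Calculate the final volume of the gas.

P₁ = nRT₁/V₁ = 2.51×8.314×595/43.3 = 287 kPa.
Isobaric: P stays 287 kPa; V/T = const ⇒ T₂ = 873 K, V₂ = 63.5 L.

63.5 L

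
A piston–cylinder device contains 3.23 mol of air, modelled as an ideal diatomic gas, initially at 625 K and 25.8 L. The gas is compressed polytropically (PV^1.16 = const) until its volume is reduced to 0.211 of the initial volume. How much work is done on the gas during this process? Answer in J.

29700 J

P₁ = nRT₁/V₁ = 3.23×8.314×625/25.8 = 651 kPa.
Polytropic n=1.16: T₂ = T₁(V₁/V₂)^(n−1) = 625×(4.74)^0.16 = 802 K; P₂ = P₁(V₁/V₂)^n = 3950 kPa.
W = (P₁V₁−P₂V₂)/(n−1) = (651×25.8−3950×5.44)/0.16 = -29700 J.
Work done on the gas = −W_by = 29700 J.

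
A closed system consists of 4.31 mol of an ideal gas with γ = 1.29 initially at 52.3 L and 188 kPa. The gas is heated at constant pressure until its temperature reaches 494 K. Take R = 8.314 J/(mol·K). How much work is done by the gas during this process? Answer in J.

T₁ = P₁V₁/(nR) = 188×52.3/(4.31×8.314) = 274 K.
Isobaric: P stays 188 kPa; V/T = const ⇒ T₂ = 494 K, V₂ = 94.2 L.
W = PΔV = 188×(94.2−52.3) kPa·L = 7870 J.

7870 J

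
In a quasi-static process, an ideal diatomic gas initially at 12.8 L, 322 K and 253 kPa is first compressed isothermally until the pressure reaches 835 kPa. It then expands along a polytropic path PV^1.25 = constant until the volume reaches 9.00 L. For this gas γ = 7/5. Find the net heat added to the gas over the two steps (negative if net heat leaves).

-2940 J

n = P₁V₁/(RT₁) = 253×12.8/(8.314×322) = 1.21 mol.
Step 1 — Isothermal: T stays 322 K; PV = const ⇒ V₂ = 3.88 L, P₂ = 835 kPa.
ΔU = 0 (ideal gas, T constant).
W = nRT ln(V₂/V₁) = 1.21×8.314×322×ln(0.303) = -3870 J.
Q = ΔU + W = -3870 J.
State after step 1: P = 835 kPa, V = 3.88 L, T = 322 K.
Step 2 — Polytropic n=1.25: T₂ = T₁(V₁/V₂)^(n−1) = 322×(0.431)^0.25 = 261 K; P₂ = P₁(V₁/V₂)^n = 292 kPa.
W = (P₁V₁−P₂V₂)/(n−1) = (835×3.88−292×9.00)/0.25 = 2460 J.
ΔU = nCvΔT = 1.21×20.8×(261−322) = -1540 J.
Q = ΔU + W = 922 J.
Net over both steps: W = -1410 J, Q = -2940 J, ΔU = -1540 J.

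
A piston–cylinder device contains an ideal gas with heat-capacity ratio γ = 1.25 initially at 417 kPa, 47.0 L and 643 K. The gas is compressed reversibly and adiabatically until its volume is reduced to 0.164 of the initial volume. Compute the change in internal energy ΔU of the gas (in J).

44800 J

n = P₁V₁/(RT₁) = 417×47.0/(8.314×643) = 3.67 mol.
Adiabatic: TV^(γ−1) = const ⇒ T₂ = 643×(6.10)^0.250 = 1010 K; PV^γ = const ⇒ P₂ = 4000 kPa.
For an ideal gas ΔU = nCvΔT with Cv = R/(γ−1) = 33.3 J/(mol·K).
ΔU = 3.67×33.3×(1010−643) = 44800 J.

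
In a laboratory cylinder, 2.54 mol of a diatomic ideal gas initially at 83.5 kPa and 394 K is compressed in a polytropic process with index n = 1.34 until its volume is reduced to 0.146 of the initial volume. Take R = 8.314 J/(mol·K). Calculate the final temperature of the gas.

V₁ = nRT₁/P₁ = 2.54×8.314×394/83.5 = 99.6 L.
Polytropic n=1.34: T₂ = T₁(V₁/V₂)^(n−1) = 394×(6.85)^0.34 = 758 K; P₂ = P₁(V₁/V₂)^n = 1100 kPa.

758 K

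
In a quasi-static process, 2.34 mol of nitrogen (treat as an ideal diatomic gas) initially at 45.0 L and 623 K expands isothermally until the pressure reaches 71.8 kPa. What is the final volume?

P₁ = nRT₁/V₁ = 2.34×8.314×623/45.0 = 269 kPa.
Isothermal: T stays 623 K; PV = const ⇒ V₂ = 169 L, P₂ = 71.8 kPa.

169 L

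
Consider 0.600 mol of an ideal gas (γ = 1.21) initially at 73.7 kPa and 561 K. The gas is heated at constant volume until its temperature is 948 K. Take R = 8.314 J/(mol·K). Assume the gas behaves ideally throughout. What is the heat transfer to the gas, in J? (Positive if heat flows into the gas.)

V₁ = nRT₁/P₁ = 0.600×8.314×561/73.7 = 38.0 L.
Isochoric: V stays 38.0 L; P/T = const ⇒ T₂ = 948 K, P₂ = 125 kPa.
W = 0 (no volume change).
ΔU = nCvΔT = 0.600×39.6×(948−561) = 9190 J.
Q = ΔU = 9190 J.

9190 J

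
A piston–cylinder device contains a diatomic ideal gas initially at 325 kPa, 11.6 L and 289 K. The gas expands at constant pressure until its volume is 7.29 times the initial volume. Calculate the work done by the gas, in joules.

23700 J

n = P₁V₁/(RT₁) = 325×11.6/(8.314×289) = 1.57 mol.
Isobaric: P stays 325 kPa; V/T = const ⇒ T₂ = 2110 K, V₂ = 84.6 L.
W = PΔV = 325×(84.6−11.6) kPa·L = 23700 J.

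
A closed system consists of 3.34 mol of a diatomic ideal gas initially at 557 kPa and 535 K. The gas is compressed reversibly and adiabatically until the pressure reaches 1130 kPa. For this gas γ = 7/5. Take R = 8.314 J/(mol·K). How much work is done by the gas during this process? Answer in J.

-8320 J

V₁ = nRT₁/P₁ = 3.34×8.314×535/557 = 26.7 L.
Adiabatic: T₂/T₁ = (P₂/P₁)^((γ−1)/γ) ⇒ T₂ = 535×(2.03)^0.286 = 655 K; V₂ = 16.1 L.
ΔU = nCvΔT = 3.34×20.8×(655−535) = 8320 J.
Q = 0 for an adiabatic process, so W = −ΔU = -8320 J.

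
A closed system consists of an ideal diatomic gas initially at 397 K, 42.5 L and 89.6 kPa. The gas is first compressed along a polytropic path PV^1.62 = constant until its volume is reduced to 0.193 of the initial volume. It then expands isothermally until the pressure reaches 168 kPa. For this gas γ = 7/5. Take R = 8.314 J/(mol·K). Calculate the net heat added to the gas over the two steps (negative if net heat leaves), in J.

n = P₁V₁/(RT₁) = 89.6×42.5/(8.314×397) = 1.15 mol.
Step 1 — Polytropic n=1.62: T₂ = T₁(V₁/V₂)^(n−1) = 397×(5.18)^0.62 = 1100 K; P₂ = P₁(V₁/V₂)^n = 1290 kPa.
W = (P₁V₁−P₂V₂)/(n−1) = (89.6×42.5−1290×8.20)/0.62 = -10900 J.
ΔU = nCvΔT = 1.15×20.8×(1100−397) = 16900 J.
Q = ΔU + W = 5990 J.
State after step 1: P = 1290 kPa, V = 8.20 L, T = 1100 K.
Step 2 — Isothermal: T stays 1100 K; PV = const ⇒ V₂ = 62.9 L, P₂ = 168 kPa.
ΔU = 0 (ideal gas, T constant).
W = nRT ln(V₂/V₁) = 1.15×8.314×1100×ln(7.66) = 21500 J.
Q = ΔU + W = 21500 J.
Net over both steps: W = 10600 J, Q = 27500 J, ΔU = 16900 J.

27500 J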